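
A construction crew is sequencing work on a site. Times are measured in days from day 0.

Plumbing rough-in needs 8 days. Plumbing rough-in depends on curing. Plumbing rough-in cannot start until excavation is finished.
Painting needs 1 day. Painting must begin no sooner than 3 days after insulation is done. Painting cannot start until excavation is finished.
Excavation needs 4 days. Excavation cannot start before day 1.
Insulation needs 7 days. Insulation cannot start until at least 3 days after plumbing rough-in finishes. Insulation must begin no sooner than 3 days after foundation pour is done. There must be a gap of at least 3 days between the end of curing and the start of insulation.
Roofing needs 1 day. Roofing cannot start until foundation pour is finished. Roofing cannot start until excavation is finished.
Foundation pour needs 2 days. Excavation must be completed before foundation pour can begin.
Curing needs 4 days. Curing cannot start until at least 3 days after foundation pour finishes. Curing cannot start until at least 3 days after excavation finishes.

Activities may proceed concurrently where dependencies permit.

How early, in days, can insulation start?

After its own release at day 1, excavation can start at day 1 and finishes at day 5.
Foundation pour waits on excavation (finishes day 5), so it starts at day 5 and finishes at 5 + 2 = day 7.
For curing: foundation pour (finishes day 7, plus 3-day gap → day 10); excavation (finishes day 5, plus 3-day gap → day 8). Taking the maximum gives a start of day 10, and it finishes at 10 + 4 = day 14.
Plumbing rough-in cannot start until curing (finishes day 14); excavation (finishes day 5). The controlling bound is day 14, so plumbing rough-in finishes at 14 + 8 = day 22.
Insulation waits on plumbing rough-in (finishes day 22, plus 3-day gap → day 25); foundation pour (finishes day 7, plus 3-day gap → day 10); curing (finishes day 14, plus 3-day gap → day 17). The latest of these is day 25, which is the earliest insulation can start.

25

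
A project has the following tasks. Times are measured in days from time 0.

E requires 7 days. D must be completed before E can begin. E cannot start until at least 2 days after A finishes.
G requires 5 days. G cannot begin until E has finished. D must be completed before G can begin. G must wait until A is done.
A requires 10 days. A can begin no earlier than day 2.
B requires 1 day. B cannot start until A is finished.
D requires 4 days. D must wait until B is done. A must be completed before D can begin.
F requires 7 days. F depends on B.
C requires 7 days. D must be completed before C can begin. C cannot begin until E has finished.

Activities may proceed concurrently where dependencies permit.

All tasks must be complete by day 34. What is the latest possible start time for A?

To finish by day 34, C (duration 7) must start no later than day 27.
To finish by day 34, G (duration 5) must start no later than day 29.
E must finish in time for C (must start by day 27); G (must start by day 29). The tightest is day 27, so E must start by 27 − 7 = day 20.
D has several dependents: C (must start by day 27); E (must start by day 20); G (must start by day 29). The earliest of those limits is day 20, so D must start by 20 − 4 = day 16.
Nothing follows F; the deadline of day 34 is its only limit. It must start by 34 − 7 = day 27.
For B: D (must start by day 16); F (must start by day 27). The most restrictive is day 16; with a 1-day duration, B must start by day 15.
A feeds B (must start by day 15); D (must start by day 16); E (must start by day 20, minus 2-day gap → day 18); G (must start by day 29). Taking the minimum, A must finish by day 15 and start by 15 − 10 = day 5.

5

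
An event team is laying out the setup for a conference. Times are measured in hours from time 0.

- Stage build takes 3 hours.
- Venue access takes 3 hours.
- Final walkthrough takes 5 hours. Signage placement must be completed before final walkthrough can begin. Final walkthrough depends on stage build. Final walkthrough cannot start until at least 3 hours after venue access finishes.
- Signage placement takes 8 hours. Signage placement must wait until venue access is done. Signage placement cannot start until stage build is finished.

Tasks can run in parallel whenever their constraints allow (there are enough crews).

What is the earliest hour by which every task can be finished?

Stage build has no prerequisites, so it starts at hour 0 and finishes at hour 3.
Venue access can start immediately at hour 0; it finishes at hour 3.
Signage placement cannot start until venue access (finishes hour 3); stage build (finishes hour 3). The controlling bound is hour 3, so signage placement finishes at 3 + 8 = hour 11.
Final walkthrough needs all of signage placement (finishes hour 11); stage build (finishes hour 3); venue access (finishes hour 3, plus 3-hour gap → hour 6). That puts its earliest start at hour 11; it finishes at 11 + 5 = hour 16.
All tasks are finished once the last one completes. Finish times: Venue access at 3, Stage build at 3, Signage placement at 11, Final walkthrough at 16. The latest is hour 16.

16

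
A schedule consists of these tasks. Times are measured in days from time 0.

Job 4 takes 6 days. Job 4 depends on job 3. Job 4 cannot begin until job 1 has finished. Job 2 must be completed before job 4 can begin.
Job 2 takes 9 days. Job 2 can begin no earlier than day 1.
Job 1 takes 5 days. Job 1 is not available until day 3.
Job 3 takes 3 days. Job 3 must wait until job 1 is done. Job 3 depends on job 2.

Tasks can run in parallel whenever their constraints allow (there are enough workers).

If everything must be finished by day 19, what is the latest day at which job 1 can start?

To finish by day 19, job 4 (duration 6) must start no later than day 13.
Job 3 has to be done before job 4 (must start by day 13). That means finishing by day 13, i.e. starting by 13 − 3 = day 10.
Job 1 must finish in time for job 3 (must start by day 10); job 4 (must start by day 13). The tightest is day 10, so job 1 must start by 10 − 5 = day 5.

5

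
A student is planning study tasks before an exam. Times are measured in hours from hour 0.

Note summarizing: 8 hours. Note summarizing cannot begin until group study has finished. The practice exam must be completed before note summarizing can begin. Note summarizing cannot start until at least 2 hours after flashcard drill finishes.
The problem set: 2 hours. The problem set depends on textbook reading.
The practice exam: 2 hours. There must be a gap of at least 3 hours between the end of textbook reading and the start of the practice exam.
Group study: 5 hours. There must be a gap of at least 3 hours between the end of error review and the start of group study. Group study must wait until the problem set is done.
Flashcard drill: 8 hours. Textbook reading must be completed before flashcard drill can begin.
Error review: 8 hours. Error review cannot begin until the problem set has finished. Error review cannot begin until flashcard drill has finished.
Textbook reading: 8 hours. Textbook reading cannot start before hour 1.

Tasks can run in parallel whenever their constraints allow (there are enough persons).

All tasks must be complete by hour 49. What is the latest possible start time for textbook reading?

9

To finish by hour 49, note summarizing (duration 8) must start no later than hour 41.
Group study must finish before note summarizing (must start by hour 41). With a 5-hour duration, group study must start by 41 − 5 = hour 36.
Error review feeds into group study (must start by hour 36, minus 3-hour gap → hour 33); so error review must finish by hour 33 and therefore start by hour 25.
For the problem set: error review (must start by hour 25); group study (must start by hour 36). The most restrictive is hour 25; with a 2-hour duration, the problem set must start by hour 23.
Flashcard drill must finish in time for error review (must start by hour 25); note summarizing (must start by hour 41, minus 2-hour gap → hour 39). The tightest is hour 25, so flashcard drill must start by 25 − 8 = hour 17.
Since note summarizing (must start by hour 41) depends on it, the practice exam must finish by hour 41. Backing off its 2-hour duration gives a latest start of hour 39.
Textbook reading feeds the problem set (must start by hour 23); flashcard drill (must start by hour 17); the practice exam (must start by hour 39, minus 3-hour gap → hour 36). Taking the minimum, textbook reading must finish by hour 17 and start by 17 − 8 = hour 9.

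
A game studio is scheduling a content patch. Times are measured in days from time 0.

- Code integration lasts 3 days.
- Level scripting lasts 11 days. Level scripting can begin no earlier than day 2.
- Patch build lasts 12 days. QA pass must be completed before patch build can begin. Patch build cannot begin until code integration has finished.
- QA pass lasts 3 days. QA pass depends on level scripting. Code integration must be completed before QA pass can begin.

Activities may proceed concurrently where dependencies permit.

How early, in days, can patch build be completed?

Code integration can start immediately at day 0; it finishes at day 3.
After its own release at day 2, level scripting can start at day 2 and finishes at day 13.
QA pass needs all of level scripting (finishes day 13); code integration (finishes day 3). That puts its earliest start at day 13; it finishes at 13 + 3 = day 16.
For patch build: QA pass (finishes day 16); code integration (finishes day 3). Taking the maximum gives a start of day 16, and it finishes at 16 + 12 = day 28.

28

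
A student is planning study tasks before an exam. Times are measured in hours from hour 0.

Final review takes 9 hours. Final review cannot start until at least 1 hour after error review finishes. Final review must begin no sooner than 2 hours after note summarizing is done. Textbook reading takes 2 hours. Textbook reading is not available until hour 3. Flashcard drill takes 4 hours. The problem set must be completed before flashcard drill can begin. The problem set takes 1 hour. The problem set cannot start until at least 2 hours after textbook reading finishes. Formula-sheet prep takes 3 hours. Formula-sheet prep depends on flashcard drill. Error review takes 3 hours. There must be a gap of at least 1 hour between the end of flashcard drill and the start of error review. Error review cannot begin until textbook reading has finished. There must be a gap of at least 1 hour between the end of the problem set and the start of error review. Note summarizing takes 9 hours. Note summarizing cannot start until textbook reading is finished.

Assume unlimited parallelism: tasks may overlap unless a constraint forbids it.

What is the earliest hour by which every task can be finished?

Textbook reading waits on its own release at hour 3, so it starts at hour 3 and finishes at 3 + 2 = hour 5.
Note summarizing cannot begin until textbook reading (finishes hour 5). It runs from hour 5 to 5 + 9 = hour 14.
The problem set cannot begin until textbook reading (finishes hour 5, plus 2-hour gap → hour 7). It runs from hour 7 to 7 + 1 = hour 8.
After the problem set (finishes hour 8), flashcard drill can start at hour 8 and finishes at hour 12.
After flashcard drill (finishes hour 12), formula-sheet prep can start at hour 12 and finishes at hour 15.
For error review: flashcard drill (finishes hour 12, plus 1-hour gap → hour 13); textbook reading (finishes hour 5); the problem set (finishes hour 8, plus 1-hour gap → hour 9). Taking the maximum gives a start of hour 13, and it finishes at 13 + 3 = hour 16.
For final review: error review (finishes hour 16, plus 1-hour gap → hour 17); note summarizing (finishes hour 14, plus 2-hour gap → hour 16). Taking the maximum gives a start of hour 17, and it finishes at 17 + 9 = hour 26.
All tasks are finished once the last one completes. Finish times: Textbook reading at 5, The problem set at 8, Flashcard drill at 12, Error review at 16, Note summarizing at 14, Formula-sheet prep at 15, Final review at 26. The latest is hour 26.

26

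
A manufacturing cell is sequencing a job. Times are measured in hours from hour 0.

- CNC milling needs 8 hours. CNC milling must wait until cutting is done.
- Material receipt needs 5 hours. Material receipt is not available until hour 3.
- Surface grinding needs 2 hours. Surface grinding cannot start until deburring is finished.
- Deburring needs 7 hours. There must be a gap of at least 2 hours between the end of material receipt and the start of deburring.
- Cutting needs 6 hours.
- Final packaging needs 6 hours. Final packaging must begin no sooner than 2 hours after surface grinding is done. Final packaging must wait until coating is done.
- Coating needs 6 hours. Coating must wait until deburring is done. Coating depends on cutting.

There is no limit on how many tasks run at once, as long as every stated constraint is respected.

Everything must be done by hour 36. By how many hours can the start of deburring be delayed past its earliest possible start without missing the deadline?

7

Material receipt waits on its own release at hour 3, so it starts at hour 3 and finishes at 3 + 5 = hour 8.
Deburring waits on material receipt (finishes hour 8, plus 2-hour gap → hour 10), so it starts at hour 10 and finishes at 10 + 7 = hour 17.

Working backward from the deadline:
Final packaging must finish by hour 36; it takes 6 hours, so it must start by 36 − 6 = hour 30.
Surface grinding must finish before final packaging (must start by hour 30, minus 2-hour gap → hour 28). With a 2-hour duration, surface grinding must start by 28 − 2 = hour 26.
Coating must finish before final packaging (must start by hour 30). With a 6-hour duration, coating must start by 30 − 6 = hour 24.
Deburring feeds surface grinding (must start by hour 26); coating (must start by hour 24). Taking the minimum, deburring must finish by hour 24 and start by 24 − 7 = hour 17.
So deburring can start as early as hour 10 and as late as hour 17, giving 17 − 10 = 7 hours of slack.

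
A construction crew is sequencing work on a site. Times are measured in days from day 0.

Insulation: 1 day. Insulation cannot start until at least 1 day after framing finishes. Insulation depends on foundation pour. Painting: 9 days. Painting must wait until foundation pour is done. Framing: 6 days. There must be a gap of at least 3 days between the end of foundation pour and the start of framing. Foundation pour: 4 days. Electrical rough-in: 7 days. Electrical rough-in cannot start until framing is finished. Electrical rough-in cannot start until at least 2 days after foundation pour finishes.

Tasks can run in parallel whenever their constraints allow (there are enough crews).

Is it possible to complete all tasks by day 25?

Foundation pour can start immediately at day 0; it finishes at day 4.
Painting cannot begin until foundation pour (finishes day 4). It runs from day 4 to 4 + 9 = day 13.
Framing cannot begin until foundation pour (finishes day 4, plus 3-day gap → day 7). It runs from day 7 to 7 + 6 = day 13.
Insulation needs all of framing (finishes day 13, plus 1-day gap → day 14); foundation pour (finishes day 4). That puts its earliest start at day 14; it finishes at 14 + 1 = day 15.
Electrical rough-in has to wait for framing (finishes day 13); foundation pour (finishes day 4, plus 2-day gap → day 6). The latest of these is day 13, so electrical rough-in runs day 13 to 13 + 7 = day 20.
Every task is finished by day 20, which is no later than the deadline of 25, so the schedule is feasible.

Yes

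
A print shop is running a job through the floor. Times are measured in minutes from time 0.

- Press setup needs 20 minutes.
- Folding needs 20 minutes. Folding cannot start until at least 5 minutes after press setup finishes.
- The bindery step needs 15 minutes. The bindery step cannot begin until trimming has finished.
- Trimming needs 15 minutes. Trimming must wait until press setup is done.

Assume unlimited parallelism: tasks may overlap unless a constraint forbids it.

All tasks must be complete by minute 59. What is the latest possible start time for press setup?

9

The bindery step must finish by minute 59; it takes 15 minutes, so it must start by 59 − 15 = minute 44.
Since the bindery step (must start by minute 44) depends on it, trimming must finish by minute 44. Backing off its 15-minute duration gives a latest start of minute 29.
Folding has no dependents, so it just needs to finish by minute 59. Starting by 59 − 20 = minute 39 achieves that.
Press setup must finish in time for trimming (must start by minute 29); folding (must start by minute 39, minus 5-minute gap → minute 34). The tightest is minute 29, so press setup must start by 29 − 20 = minute 9.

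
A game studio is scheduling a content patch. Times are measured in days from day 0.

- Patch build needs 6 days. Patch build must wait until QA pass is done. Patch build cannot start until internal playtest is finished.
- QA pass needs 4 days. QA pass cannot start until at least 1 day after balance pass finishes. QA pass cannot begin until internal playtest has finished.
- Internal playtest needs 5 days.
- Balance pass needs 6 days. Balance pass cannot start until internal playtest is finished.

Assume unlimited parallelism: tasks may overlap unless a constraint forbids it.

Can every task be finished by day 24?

Yes

Nothing blocks internal playtest, so it runs from day 0 to day 5.
After internal playtest (finishes day 5), balance pass can start at day 5 and finishes at day 11.
QA pass needs all of balance pass (finishes day 11, plus 1-day gap → day 12); internal playtest (finishes day 5). That puts its earliest start at day 12; it finishes at 12 + 4 = day 16.
For patch build: QA pass (finishes day 16); internal playtest (finishes day 5). Taking the maximum gives a start of day 16, and it finishes at 16 + 6 = day 22.
Every task is finished by day 22, which is no later than the deadline of 24, so the schedule is feasible.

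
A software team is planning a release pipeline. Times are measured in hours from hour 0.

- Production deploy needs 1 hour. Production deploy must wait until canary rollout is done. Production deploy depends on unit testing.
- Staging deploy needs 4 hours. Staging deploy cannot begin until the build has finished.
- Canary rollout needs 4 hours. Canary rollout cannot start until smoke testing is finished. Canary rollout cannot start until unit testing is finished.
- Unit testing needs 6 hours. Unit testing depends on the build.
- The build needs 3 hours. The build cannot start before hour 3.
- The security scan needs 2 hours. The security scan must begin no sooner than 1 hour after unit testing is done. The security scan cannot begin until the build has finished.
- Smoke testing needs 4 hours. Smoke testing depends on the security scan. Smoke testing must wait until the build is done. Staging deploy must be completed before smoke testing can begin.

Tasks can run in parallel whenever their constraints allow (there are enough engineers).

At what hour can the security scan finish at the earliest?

After its own release at hour 3, the build can start at hour 3 and finishes at hour 6.
Unit testing cannot begin until the build (finishes hour 6). It runs from hour 6 to 6 + 6 = hour 12.
The security scan has to wait for unit testing (finishes hour 12, plus 1-hour gap → hour 13); the build (finishes hour 6). The latest of these is hour 13, so the security scan runs hour 13 to 13 + 2 = hour 15.

15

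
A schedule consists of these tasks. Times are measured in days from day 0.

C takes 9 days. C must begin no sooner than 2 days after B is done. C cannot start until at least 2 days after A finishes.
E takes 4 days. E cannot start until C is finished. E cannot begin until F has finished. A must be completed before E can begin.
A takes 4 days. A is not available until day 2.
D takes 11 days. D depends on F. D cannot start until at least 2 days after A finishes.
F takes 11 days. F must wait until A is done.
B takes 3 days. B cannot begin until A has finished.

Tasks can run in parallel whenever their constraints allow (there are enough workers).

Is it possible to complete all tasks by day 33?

A cannot begin until its own release at day 2. It runs from day 2 to 2 + 4 = day 6.
After A (finishes day 6), F can start at day 6 and finishes at day 17.
D cannot start until F (finishes day 17); A (finishes day 6, plus 2-day gap → day 8). The controlling bound is day 17, so D finishes at 17 + 11 = day 28.
B waits on A (finishes day 6), so it starts at day 6 and finishes at 6 + 3 = day 9.
C has to wait for B (finishes day 9, plus 2-day gap → day 11); A (finishes day 6, plus 2-day gap → day 8). The latest of these is day 11, so C runs day 11 to 11 + 9 = day 20.
For E: C (finishes day 20); F (finishes day 17); A (finishes day 6). Taking the maximum gives a start of day 20, and it finishes at 20 + 4 = day 24.
Every task is finished by day 28, which is no later than the deadline of 33, so the schedule is feasible.

Yes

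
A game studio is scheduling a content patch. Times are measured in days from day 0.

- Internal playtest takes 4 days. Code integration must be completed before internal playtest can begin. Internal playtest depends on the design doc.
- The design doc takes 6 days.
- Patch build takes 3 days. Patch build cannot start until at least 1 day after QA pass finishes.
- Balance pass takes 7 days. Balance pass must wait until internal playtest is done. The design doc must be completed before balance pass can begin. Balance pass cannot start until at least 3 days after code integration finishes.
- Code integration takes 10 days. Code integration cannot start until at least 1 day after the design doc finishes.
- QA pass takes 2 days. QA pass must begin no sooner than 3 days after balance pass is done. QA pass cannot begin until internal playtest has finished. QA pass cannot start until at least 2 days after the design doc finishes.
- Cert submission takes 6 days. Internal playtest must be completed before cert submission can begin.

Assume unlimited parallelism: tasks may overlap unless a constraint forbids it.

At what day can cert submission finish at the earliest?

Nothing blocks the design doc, so it runs from day 0 to day 6.
Code integration cannot begin until the design doc (finishes day 6, plus 1-day gap → day 7). It runs from day 7 to 7 + 10 = day 17.
Internal playtest has to wait for code integration (finishes day 17); the design doc (finishes day 6). The latest of these is day 17, so internal playtest runs day 17 to 17 + 4 = day 21.
Cert submission cannot begin until internal playtest (finishes day 21). It runs from day 21 to 21 + 6 = day 27.

27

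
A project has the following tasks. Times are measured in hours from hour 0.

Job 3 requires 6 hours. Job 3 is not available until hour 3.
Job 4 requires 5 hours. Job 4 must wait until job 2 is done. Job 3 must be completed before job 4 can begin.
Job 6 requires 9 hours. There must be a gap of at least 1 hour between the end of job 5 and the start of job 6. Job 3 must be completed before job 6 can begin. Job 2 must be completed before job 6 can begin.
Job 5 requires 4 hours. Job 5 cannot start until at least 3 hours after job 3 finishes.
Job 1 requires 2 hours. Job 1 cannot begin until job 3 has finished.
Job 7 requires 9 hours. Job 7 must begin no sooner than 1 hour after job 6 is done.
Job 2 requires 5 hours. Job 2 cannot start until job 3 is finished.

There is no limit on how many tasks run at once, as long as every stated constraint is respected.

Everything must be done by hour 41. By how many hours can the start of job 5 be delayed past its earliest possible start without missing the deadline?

5

Job 3 cannot begin until its own release at hour 3. It runs from hour 3 to 3 + 6 = hour 9.
Job 5 cannot begin until job 3 (finishes hour 9, plus 3-hour gap → hour 12). It runs from hour 12 to 12 + 4 = hour 16.

Working backward from the deadline:
To finish by hour 41, job 7 (duration 9) must start no later than hour 32.
Job 6 has to be done before job 7 (must start by hour 32, minus 1-hour gap → hour 31). That means finishing by hour 31, i.e. starting by 31 − 9 = hour 22.
Since job 6 (must start by hour 22, minus 1-hour gap → hour 21) depends on it, job 5 must finish by hour 21. Backing off its 4-hour duration gives a latest start of hour 17.
So job 5 can start as early as hour 12 and as late as hour 17, giving 17 − 12 = 5 hours of slack.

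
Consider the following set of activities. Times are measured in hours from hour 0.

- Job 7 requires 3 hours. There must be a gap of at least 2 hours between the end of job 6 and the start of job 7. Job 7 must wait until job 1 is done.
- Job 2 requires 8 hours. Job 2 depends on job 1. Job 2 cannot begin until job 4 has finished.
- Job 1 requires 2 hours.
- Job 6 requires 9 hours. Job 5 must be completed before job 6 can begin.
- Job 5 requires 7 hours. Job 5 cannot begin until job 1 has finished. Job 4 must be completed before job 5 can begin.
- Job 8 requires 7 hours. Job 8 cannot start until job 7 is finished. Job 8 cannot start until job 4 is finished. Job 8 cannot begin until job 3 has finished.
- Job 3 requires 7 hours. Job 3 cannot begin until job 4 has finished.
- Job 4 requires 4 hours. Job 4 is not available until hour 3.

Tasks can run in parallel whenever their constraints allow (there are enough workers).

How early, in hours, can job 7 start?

25

Job 4 cannot begin until its own release at hour 3. It runs from hour 3 to 3 + 4 = hour 7.
Nothing blocks job 1, so it runs from hour 0 to hour 2.
Job 5 needs all of job 1 (finishes hour 2); job 4 (finishes hour 7). That puts its earliest start at hour 7; it finishes at 7 + 7 = hour 14.
After job 5 (finishes hour 14), job 6 can start at hour 14 and finishes at hour 23.
Job 7 waits on job 6 (finishes hour 23, plus 2-hour gap → hour 25); job 1 (finishes hour 2). The latest of these is hour 25, which is the earliest job 7 can start.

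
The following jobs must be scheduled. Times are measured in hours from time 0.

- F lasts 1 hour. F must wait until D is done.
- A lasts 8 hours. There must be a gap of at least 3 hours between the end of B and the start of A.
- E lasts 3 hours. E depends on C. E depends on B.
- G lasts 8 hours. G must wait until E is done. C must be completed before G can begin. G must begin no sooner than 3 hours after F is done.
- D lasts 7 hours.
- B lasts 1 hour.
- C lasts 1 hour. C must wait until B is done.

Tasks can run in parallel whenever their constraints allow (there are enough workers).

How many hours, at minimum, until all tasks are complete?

D can start immediately at hour 0; it finishes at hour 7.
F cannot begin until D (finishes hour 7). It runs from hour 7 to 7 + 1 = hour 8.
B can start immediately at hour 0; it finishes at hour 1.
After B (finishes hour 1), C can start at hour 1 and finishes at hour 2.
E has to wait for C (finishes hour 2); B (finishes hour 1). The latest of these is hour 2, so E runs hour 2 to 2 + 3 = hour 5.
G cannot start until E (finishes hour 5); C (finishes hour 2); F (finishes hour 8, plus 3-hour gap → hour 11). The controlling bound is hour 11, so G finishes at 11 + 8 = hour 19.
A cannot begin until B (finishes hour 1, plus 3-hour gap → hour 4). It runs from hour 4 to 4 + 8 = hour 12.
All tasks are finished once the last one completes. Finish times: A at 12, B at 1, C at 2, D at 7, E at 5, F at 8, G at 19. The latest is hour 19.

19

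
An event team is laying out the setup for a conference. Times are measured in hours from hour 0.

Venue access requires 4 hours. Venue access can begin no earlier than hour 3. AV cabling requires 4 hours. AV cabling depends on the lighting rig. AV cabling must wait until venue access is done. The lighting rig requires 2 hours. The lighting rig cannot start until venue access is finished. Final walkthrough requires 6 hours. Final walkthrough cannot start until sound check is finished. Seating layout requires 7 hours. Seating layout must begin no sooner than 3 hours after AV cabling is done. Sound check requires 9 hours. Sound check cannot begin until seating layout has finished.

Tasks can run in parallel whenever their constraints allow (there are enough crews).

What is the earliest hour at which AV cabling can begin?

9

Venue access cannot begin until its own release at hour 3. It runs from hour 3 to 3 + 4 = hour 7.
The lighting rig waits on venue access (finishes hour 7), so it starts at hour 7 and finishes at 7 + 2 = hour 9.
AV cabling waits on the lighting rig (finishes hour 9); venue access (finishes hour 7). The latest of these is hour 9, which is the earliest AV cabling can start.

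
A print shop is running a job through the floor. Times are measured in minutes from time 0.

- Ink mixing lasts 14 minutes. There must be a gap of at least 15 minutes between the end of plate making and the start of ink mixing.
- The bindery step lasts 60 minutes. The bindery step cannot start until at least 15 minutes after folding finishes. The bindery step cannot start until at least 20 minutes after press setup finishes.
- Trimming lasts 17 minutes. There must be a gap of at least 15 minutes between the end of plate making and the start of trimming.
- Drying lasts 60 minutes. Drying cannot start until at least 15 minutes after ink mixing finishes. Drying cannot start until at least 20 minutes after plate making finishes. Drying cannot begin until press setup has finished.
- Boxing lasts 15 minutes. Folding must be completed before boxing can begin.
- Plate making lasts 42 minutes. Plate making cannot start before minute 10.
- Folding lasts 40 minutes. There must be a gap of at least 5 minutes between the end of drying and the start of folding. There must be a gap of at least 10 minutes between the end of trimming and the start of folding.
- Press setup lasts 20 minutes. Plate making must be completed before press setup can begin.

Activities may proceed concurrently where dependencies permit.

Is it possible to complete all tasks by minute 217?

No

Plate making waits on its own release at minute 10, so it starts at minute 10 and finishes at 10 + 42 = minute 52.
Trimming waits on plate making (finishes minute 52, plus 15-minute gap → minute 67), so it starts at minute 67 and finishes at 67 + 17 = minute 84.
Press setup waits on plate making (finishes minute 52), so it starts at minute 52 and finishes at 52 + 20 = minute 72.
Ink mixing waits on plate making (finishes minute 52, plus 15-minute gap → minute 67), so it starts at minute 67 and finishes at 67 + 14 = minute 81.
Drying has to wait for ink mixing (finishes minute 81, plus 15-minute gap → minute 96); plate making (finishes minute 52, plus 20-minute gap → minute 72); press setup (finishes minute 72). The latest of these is minute 96, so drying runs minute 96 to 96 + 60 = minute 156.
Folding cannot start until drying (finishes minute 156, plus 5-minute gap → minute 161); trimming (finishes minute 84, plus 10-minute gap → minute 94). The controlling bound is minute 161, so folding finishes at 161 + 40 = minute 201.
After folding (finishes minute 201), boxing can start at minute 201 and finishes at minute 216.
For the bindery step: folding (finishes minute 201, plus 15-minute gap → minute 216); press setup (finishes minute 72, plus 20-minute gap → minute 92). Taking the maximum gives a start of minute 216, and it finishes at 216 + 60 = minute 276.
The earliest everything can be done is minute 276, which is after the deadline of 217, so it is not possible.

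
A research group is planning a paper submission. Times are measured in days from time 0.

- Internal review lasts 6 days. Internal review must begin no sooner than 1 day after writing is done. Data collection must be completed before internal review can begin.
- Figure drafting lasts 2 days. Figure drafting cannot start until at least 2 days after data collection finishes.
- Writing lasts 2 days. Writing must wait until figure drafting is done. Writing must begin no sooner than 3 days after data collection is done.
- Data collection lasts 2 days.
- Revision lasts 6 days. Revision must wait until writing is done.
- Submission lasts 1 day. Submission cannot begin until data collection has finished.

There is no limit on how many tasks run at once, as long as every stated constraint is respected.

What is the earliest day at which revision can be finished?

Data collection has no prerequisites, so it starts at day 0 and finishes at day 2.
After data collection (finishes day 2, plus 2-day gap → day 4), figure drafting can start at day 4 and finishes at day 6.
For writing: figure drafting (finishes day 6); data collection (finishes day 2, plus 3-day gap → day 5). Taking the maximum gives a start of day 6, and it finishes at 6 + 2 = day 8.
Revision cannot begin until writing (finishes day 8). It runs from day 8 to 8 + 6 = day 14.

14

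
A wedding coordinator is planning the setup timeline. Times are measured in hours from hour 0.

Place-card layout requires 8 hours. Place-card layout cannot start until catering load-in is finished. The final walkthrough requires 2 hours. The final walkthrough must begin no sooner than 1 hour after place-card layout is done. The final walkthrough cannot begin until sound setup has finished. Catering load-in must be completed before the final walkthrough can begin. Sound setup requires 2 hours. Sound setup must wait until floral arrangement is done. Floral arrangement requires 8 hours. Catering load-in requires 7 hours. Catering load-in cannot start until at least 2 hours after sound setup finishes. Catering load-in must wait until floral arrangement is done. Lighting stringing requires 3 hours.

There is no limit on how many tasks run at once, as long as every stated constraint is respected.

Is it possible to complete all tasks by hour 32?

Lighting stringing can start immediately at hour 0; it finishes at hour 3.
Nothing blocks floral arrangement, so it runs from hour 0 to hour 8.
After floral arrangement (finishes hour 8), sound setup can start at hour 8 and finishes at hour 10.
Catering load-in has to wait for sound setup (finishes hour 10, plus 2-hour gap → hour 12); floral arrangement (finishes hour 8). The latest of these is hour 12, so catering load-in runs hour 12 to 12 + 7 = hour 19.
Place-card layout cannot begin until catering load-in (finishes hour 19). It runs from hour 19 to 19 + 8 = hour 27.
The final walkthrough cannot start until place-card layout (finishes hour 27, plus 1-hour gap → hour 28); sound setup (finishes hour 10); catering load-in (finishes hour 19). The controlling bound is hour 28, so the final walkthrough finishes at 28 + 2 = hour 30.
Every task is finished by hour 30, which is no later than the deadline of 32, so the schedule is feasible.

Yes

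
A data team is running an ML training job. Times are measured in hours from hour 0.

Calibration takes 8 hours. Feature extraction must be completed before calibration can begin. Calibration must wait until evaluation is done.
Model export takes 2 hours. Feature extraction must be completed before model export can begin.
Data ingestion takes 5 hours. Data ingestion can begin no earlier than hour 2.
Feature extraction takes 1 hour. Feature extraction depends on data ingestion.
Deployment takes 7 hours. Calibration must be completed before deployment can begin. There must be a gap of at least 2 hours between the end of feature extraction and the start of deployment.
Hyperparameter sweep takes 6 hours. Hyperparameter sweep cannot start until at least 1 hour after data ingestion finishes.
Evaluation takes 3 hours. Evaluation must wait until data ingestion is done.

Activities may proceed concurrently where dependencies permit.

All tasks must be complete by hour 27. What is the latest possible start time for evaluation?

To finish by hour 27, deployment (duration 7) must start no later than hour 20.
Since deployment (must start by hour 20) depends on it, calibration must finish by hour 20. Backing off its 8-hour duration gives a latest start of hour 12.
Evaluation has to be done before calibration (must start by hour 12). That means finishing by hour 12, i.e. starting by 12 − 3 = hour 9.

9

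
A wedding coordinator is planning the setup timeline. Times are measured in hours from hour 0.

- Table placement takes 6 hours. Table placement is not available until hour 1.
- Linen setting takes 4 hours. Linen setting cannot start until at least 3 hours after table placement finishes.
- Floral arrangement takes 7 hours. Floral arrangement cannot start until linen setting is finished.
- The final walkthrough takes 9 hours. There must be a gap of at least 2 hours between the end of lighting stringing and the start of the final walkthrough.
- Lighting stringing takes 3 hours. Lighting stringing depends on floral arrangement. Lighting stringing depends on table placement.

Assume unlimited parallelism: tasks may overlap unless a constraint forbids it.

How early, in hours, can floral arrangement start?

After its own release at hour 1, table placement can start at hour 1 and finishes at hour 7.
Linen setting waits on table placement (finishes hour 7, plus 3-hour gap → hour 10), so it starts at hour 10 and finishes at 10 + 4 = hour 14.
Floral arrangement waits on linen setting (finishes hour 14), so the earliest it can start is hour 14.

14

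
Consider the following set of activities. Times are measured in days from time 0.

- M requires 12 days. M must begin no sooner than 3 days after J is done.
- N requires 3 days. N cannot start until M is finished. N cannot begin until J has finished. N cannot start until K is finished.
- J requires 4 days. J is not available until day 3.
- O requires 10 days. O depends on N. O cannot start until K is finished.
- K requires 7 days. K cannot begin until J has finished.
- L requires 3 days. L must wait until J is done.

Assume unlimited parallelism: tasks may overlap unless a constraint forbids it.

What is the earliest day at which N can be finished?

25

J waits on its own release at day 3, so it starts at day 3 and finishes at 3 + 4 = day 7.
After J (finishes day 7, plus 3-day gap → day 10), M can start at day 10 and finishes at day 22.
K waits on J (finishes day 7), so it starts at day 7 and finishes at 7 + 7 = day 14.
N cannot start until M (finishes day 22); J (finishes day 7); K (finishes day 14). The controlling bound is day 22, so N finishes at 22 + 3 = day 25.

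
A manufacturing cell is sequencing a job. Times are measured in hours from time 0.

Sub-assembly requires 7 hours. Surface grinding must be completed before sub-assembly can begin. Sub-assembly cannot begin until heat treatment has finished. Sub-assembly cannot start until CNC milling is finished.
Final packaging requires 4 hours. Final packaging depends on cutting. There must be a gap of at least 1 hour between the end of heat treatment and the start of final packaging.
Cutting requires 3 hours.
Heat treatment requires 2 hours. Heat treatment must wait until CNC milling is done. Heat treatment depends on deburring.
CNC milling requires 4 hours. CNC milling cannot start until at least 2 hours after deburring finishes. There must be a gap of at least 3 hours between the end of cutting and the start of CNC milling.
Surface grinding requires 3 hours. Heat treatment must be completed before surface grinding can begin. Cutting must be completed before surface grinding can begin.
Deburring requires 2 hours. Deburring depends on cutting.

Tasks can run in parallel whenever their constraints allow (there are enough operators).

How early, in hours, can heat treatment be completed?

Nothing blocks cutting, so it runs from hour 0 to hour 3.
After cutting (finishes hour 3), deburring can start at hour 3 and finishes at hour 5.
CNC milling needs all of deburring (finishes hour 5, plus 2-hour gap → hour 7); cutting (finishes hour 3, plus 3-hour gap → hour 6). That puts its earliest start at hour 7; it finishes at 7 + 4 = hour 11.
For heat treatment: CNC milling (finishes hour 11); deburring (finishes hour 5). Taking the maximum gives a start of hour 11, and it finishes at 11 + 2 = hour 13.

13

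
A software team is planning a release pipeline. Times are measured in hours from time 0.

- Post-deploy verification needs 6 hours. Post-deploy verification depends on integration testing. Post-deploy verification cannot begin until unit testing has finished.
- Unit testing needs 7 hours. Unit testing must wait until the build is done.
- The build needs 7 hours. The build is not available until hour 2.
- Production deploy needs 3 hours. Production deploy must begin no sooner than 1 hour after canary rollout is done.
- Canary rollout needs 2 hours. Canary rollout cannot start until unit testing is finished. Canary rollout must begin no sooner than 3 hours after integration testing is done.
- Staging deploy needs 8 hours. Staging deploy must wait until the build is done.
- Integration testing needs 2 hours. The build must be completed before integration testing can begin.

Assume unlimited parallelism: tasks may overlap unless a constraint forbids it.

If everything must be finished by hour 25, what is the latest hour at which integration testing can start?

To finish by hour 25, production deploy (duration 3) must start no later than hour 22.
Since production deploy (must start by hour 22, minus 1-hour gap → hour 21) depends on it, canary rollout must finish by hour 21. Backing off its 2-hour duration gives a latest start of hour 19.
Post-deploy verification has no dependents, so it just needs to finish by hour 25. Starting by 25 − 6 = hour 19 achieves that.
For integration testing: canary rollout (must start by hour 19, minus 3-hour gap → hour 16); post-deploy verification (must start by hour 19). The most restrictive is hour 16; with a 2-hour duration, integration testing must start by hour 14.

14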